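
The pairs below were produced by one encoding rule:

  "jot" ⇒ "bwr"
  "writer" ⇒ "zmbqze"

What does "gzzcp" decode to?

The output letters match the input read backwards, each shifted +8: jot reversed is toj. The word is reversed, then every letter is shifted forward by 8.
Decoding gzzcp: shift back: g−8=y, z−8=r, z−8=r, c−8=u, p−8=h → yrruh; then reverse → hurry.

hurry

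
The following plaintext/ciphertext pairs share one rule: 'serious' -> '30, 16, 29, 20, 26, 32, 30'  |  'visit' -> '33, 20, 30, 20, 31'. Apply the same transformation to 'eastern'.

16, 12, 30, 31, 16, 29, 25

s is letter #19 and maps to 30: an offset of 11. Each letter is replaced by its alphabet position (a=1..z=26) + 11.
Applying it to eastern: e=5→16, a=1→12, s=19→30, t=20→31, e=5→16, r=18→29, n=14→25.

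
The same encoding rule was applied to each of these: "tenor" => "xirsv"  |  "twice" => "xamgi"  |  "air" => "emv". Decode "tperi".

plane

Compare letters: t→x is +4, e→i is +4, n→r is +4 — a constant shift. This is a Caesar cipher with shift 4.
Undoing it on tperi: t−4=p, p−4=l, e−4=a, r−4=n, i−4=e.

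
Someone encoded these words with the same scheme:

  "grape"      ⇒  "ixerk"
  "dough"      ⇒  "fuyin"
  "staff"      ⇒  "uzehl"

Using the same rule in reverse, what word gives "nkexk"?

leave

Shifts by position in grape: pos 0: g→i (+2), pos 1: r→x (+6), pos 2: a→e (+4), pos 3: p→r (+2), pos 4: e→k (+6) — repeating every 3. It's a Vigenère-style cipher with numeric key [2,6,4]: position i shifts by key[i mod 3].
Decoding nkexk: n−2=l, k−6=e, e−4=a, x−2=v, k−6=e.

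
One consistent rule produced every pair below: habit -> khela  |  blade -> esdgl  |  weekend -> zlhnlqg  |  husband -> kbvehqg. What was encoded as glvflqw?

descent

Shifts by position in habit: pos 0: h→k (+3), pos 1: a→h (+7), pos 2: b→e (+3), pos 3: i→l (+3), pos 4: t→a (+7) — repeating every 3. A repeating key of period 3 is used — shifts +3, +7, +3 over and over.
Reversing it on glvflqw: g−3=d, l−7=e, v−3=s, f−3=c, l−7=e, q−3=n, w−3=t.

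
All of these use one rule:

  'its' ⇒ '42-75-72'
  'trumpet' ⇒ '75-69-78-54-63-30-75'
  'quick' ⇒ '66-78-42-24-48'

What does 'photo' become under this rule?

The formula is n = 3×(alphabet index, a=1) + 15.
Applying it to photo: p=16→63, h=8→39, o=15→60, t=20→75, o=15→60.

63-39-60-75-60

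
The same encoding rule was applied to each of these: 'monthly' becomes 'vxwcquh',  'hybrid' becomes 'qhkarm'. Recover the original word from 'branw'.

siren

This is a Caesar cipher with shift 9.
Reversing it on branw: b−9=s, r−9=i, a−9=r, n−9=e, w−9=n.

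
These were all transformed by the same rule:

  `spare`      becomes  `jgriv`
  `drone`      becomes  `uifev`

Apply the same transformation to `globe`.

Compare letters: s→j is +17, p→g is +17, a→r is +17 — a constant shift. This is a Caesar cipher with shift 17.
Applying it to globe: g+17=x, l+17=c, o+17=f, b+17=s, e+17=v.

xcfsv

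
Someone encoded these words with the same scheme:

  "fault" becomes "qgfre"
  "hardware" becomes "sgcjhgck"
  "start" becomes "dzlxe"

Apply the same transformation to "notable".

Shifts by position in fault: pos 0: f→q (+11), pos 1: a→g (+6), pos 2: u→f (+11), pos 3: l→r (+6) — repeating every 2. It's a Vigenère-style cipher with numeric key [11,6]: position i shifts by key[i mod 2].
For notable: n+11=y, o+6=u, t+11=e, a+6=g, b+11=m, l+6=r, e+11=p.

yuegmrp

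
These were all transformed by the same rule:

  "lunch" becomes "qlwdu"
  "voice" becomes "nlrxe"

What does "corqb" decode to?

Read the word backwards and shift each letter +9.
Decoding corqb: shift back: c−9=t, o−9=f, r−9=i, q−9=h, b−9=s → tfihs; then reverse → shift.

shift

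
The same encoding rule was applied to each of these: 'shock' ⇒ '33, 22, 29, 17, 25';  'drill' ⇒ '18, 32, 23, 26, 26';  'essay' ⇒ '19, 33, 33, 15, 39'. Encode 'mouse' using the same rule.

27, 29, 35, 33, 19

Each letter is replaced by its alphabet position (a=1..z=26) + 14.
For mouse: m=13→27, o=15→29, u=21→35, s=19→33, e=5→19.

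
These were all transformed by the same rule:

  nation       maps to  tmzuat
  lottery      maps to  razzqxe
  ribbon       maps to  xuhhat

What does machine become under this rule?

sminutq

The shift depends on letter class: consonant n→t is +6, but vowel a→m is +12. The rule splits by letter class: vowels +12, consonants +6.
Applying it to machine: m(cons)+6=s, a(vowel)+12=m, c(cons)+6=i, h(cons)+6=n, i(vowel)+12=u, n(cons)+6=t, e(vowel)+12=q.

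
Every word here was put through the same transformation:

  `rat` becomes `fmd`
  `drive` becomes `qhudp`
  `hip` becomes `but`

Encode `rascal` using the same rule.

xmoemd

The output letters match the input read backwards, each shifted +12: rat reversed is tar. The word is reversed, then every letter is shifted forward by 12.
For rascal: reverse → lacsar; then shift: l+12=x, a+12=m, c+12=o, s+12=e, a+12=m, r+12=d.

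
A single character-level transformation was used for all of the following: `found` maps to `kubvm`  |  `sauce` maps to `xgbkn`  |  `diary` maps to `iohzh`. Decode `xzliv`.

steam

In found: f→k is +5, o→u is +6, u→b is +7, n→v is +8 — the shift increases by 1 each position. Letter i (0-indexed) is shifted by i+5, so successive shifts are 5, 6, 7, ….
Undoing it on xzliv: x−5=s, z−6=t, l−7=e, i−8=a, v−9=m.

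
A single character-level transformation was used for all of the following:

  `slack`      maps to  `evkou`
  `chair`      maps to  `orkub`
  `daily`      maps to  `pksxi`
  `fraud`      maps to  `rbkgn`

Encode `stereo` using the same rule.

edodoy

Shifts by position in slack: pos 0: s→e (+12), pos 1: l→v (+10), pos 2: a→k (+10), pos 3: c→o (+12), pos 4: k→u (+10) — repeating every 3. A repeating key of period 3 is used — shifts +12, +10, +10 over and over.
For stereo: s+12=e, t+10=d, e+10=o, r+12=d, e+10=o, o+10=y.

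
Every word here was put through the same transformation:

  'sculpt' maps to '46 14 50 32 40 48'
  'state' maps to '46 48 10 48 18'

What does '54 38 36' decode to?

won

The formula is n = 2×(alphabet index, a=1) + 8.
Decoding 54 38 36: 54→(54−8)÷2=23=w, 38→(38−8)÷2=15=o, 36→(36−8)÷2=14=n.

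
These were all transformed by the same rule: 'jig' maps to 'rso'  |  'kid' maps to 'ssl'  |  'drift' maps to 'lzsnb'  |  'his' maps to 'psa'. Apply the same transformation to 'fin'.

The shift depends on letter class: consonant j→r is +8, but vowel i→s is +10. The rule splits by letter class: vowels +10, consonants +8.
Applying it to fin: f(cons)+8=n, i(vowel)+10=s, n(cons)+8=v.

nsv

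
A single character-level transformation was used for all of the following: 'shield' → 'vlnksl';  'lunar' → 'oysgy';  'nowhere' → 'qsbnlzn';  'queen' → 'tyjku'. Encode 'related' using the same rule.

uiqgamm

In shield: s→v is +3, h→l is +4, i→n is +5, e→k is +6 — the shift increases by 1 each position. The shift increases by 1 at each position, starting from +3: 3, 4, 5, ….
For related: r+3=u, e+4=i, l+5=q, a+6=g, t+7=a, e+8=m, d+9=m.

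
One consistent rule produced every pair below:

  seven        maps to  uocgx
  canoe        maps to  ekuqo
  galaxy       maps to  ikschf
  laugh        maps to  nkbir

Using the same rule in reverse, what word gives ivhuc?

Shifts by position in seven: pos 0: s→u (+2), pos 1: e→o (+10), pos 2: v→c (+7), pos 3: e→g (+2), pos 4: n→x (+10) — repeating every 3. It's a Vigenère-style cipher with numeric key [2,10,7]: position i shifts by key[i mod 3].
Undoing it on ivhuc: i−2=g, v−10=l, h−7=a, u−2=s, c−10=s.

glass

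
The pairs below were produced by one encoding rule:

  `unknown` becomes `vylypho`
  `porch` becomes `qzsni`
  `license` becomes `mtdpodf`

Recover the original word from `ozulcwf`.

notable

Shifts by position in unknown: pos 0: u→v (+1), pos 1: n→y (+11), pos 2: k→l (+1), pos 3: n→y (+11) — repeating every 2. The shifts repeat in a cycle of length 2: positions 0,1,… shift by +1, +11, then the pattern repeats.
Reversing it on ozulcwf: o−1=n, z−11=o, u−1=t, l−11=a, c−1=b, w−11=l, f−1=e.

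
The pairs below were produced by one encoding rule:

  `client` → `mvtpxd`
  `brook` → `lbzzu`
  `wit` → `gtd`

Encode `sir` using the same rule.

The shift depends on letter class: consonant c→m is +10, but vowel i→t is +11. Vowels shift forward by 11 and consonants shift forward by 10.
For sir: s(cons)+10=c, i(vowel)+11=t, r(cons)+10=b.

ctb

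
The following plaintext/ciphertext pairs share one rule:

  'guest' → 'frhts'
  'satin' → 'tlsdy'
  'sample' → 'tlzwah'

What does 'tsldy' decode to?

stain

Each letter's alphabet position (a=0..z=25) is mapped through 25·x+11 mod 26 — an affine cipher.
Decoding tsldy: t(19)→25·(19−11)≡18=s; s(18)→25·(18−11)≡19=t; l(11)→25·(11−11)≡0=a; d(3)→25·(3−11)≡8=i; y(24)→25·(24−11)≡13=n (all mod 26).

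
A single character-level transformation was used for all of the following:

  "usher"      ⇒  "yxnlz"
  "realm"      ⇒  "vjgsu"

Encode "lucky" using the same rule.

pzirg

Letter i (0-indexed) is shifted by i+4, so successive shifts are 4, 5, 6, ….
On lucky: l+4=p, u+5=z, c+6=i, k+7=r, y+8=g.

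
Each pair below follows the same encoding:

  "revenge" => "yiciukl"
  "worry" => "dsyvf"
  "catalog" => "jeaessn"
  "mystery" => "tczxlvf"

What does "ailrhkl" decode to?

Shifts by position in revenge: pos 0: r→y (+7), pos 1: e→i (+4), pos 2: v→c (+7), pos 3: e→i (+4) — repeating every 2. A repeating key of period 2 is used — shifts +7, +4 over and over.
Reversing it on ailrhkl: a−7=t, i−4=e, l−7=e, r−4=n, h−7=a, k−4=g, l−7=e.

teenage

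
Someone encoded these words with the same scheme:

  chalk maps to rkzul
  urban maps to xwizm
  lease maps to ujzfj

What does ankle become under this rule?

c(2)→r(17) and h(7)→k(10) fit y≡9x+25 (mod 26); the inverse of 9 mod 26 is 3. This is an affine cipher: with a=0,…,z=25, each position x becomes (9x+25) mod 26.
For ankle: a(0)→9·0+25≡25=z; n(13)→9·13+25≡12=m; k(10)→9·10+25≡11=l; l(11)→9·11+25≡20=u; e(4)→9·4+25≡9=j (all mod 26).

zmluj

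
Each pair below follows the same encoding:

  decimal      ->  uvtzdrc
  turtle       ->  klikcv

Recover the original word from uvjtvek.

descent

Compare letters: d→u is +17, e→v is +17, c→t is +17 — a constant shift. Each letter is shifted forward by 17 in the alphabet (a Caesar shift of +17).
Reversing it on uvjtvek: u−17=d, v−17=e, j−17=s, t−17=c, v−17=e, e−17=n, k−17=t.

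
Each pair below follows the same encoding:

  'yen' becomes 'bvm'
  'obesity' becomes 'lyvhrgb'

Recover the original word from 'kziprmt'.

Each pair mirrors across the alphabet (y↔b, e↔v, n↔m): positions sum to 25. Letters are reflected about the middle of the alphabet (position → 25−position): Atbash.
Decoding kziprmt: k↔p, z↔a, i↔r, p↔k, r↔i, m↔n, t↔g.

parking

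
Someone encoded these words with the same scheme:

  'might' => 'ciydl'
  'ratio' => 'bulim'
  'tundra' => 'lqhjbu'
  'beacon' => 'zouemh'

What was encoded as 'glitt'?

m(12)→c(2) and i(8)→i(8) fit y≡5x+20 (mod 26); the inverse of 5 mod 26 is 21. This is an affine cipher: with a=0,…,z=25, each position x becomes (5x+20) mod 26.
Reversing it on glitt: g(6)→21·(6−20)≡18=s; l(11)→21·(11−20)≡19=t; i(8)→21·(8−20)≡8=i; t(19)→21·(19−20)≡5=f; t(19)→21·(19−20)≡5=f (all mod 26).

stiff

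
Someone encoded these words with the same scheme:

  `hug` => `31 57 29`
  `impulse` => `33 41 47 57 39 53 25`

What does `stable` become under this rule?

53 55 17 19 39 25

h(#8)→31 and u(#21)→57: differences scale by 2, so n = 2·pos + 15. With a=1..z=26, the number is 2·pos + 15.
Applying it to stable: s=19→53, t=20→55, a=1→17, b=2→19, l=12→39, e=5→25.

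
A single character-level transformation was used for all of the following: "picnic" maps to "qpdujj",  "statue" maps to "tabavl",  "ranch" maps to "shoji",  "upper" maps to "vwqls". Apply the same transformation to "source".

tvvydl

Shifts by position in picnic: pos 0: p→q (+1), pos 1: i→p (+7), pos 2: c→d (+1), pos 3: n→u (+7) — repeating every 2. A repeating key of period 2 is used — shifts +1, +7 over and over.
Applying it to source: s+1=t, o+7=v, u+1=v, r+7=y, c+1=d, e+7=l.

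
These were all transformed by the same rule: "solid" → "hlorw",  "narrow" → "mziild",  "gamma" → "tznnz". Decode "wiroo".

drill

Each pair mirrors across the alphabet (s↔h, o↔l, l↔o): positions sum to 25. Each letter is replaced by its mirror in the alphabet: a↔z, b↔y, c↔x, and so on (the Atbash cipher).
Decoding wiroo: w↔d, i↔r, r↔i, o↔l, o↔l.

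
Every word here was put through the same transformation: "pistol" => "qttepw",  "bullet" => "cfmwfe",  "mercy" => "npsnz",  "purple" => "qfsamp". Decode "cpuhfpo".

between

The shifts repeat in a cycle of length 2: positions 0,1,… shift by +1, +11, then the pattern repeats.
Reversing it on cpuhfpo: c−1=b, p−11=e, u−1=t, h−11=w, f−1=e, p−11=e, o−1=n.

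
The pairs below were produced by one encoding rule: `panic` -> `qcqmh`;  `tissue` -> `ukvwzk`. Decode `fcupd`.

early

Each letter shifts forward by (position + 1), i.e. 1, 2, 3, … — the shift grows by one for each successive letter.
Undoing it on fcupd: f−1=e, c−2=a, u−3=r, p−4=l, d−5=y.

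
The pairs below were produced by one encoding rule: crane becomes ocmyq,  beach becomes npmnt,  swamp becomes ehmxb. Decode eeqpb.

steep

Shifts by position in crane: pos 0: c→o (+12), pos 1: r→c (+11), pos 2: a→m (+12), pos 3: n→y (+11) — repeating every 2. It's a Vigenère-style cipher with numeric key [12,11]: position i shifts by key[i mod 2].
Reversing it on eeqpb: e−12=s, e−11=t, q−12=e, p−11=e, b−12=p.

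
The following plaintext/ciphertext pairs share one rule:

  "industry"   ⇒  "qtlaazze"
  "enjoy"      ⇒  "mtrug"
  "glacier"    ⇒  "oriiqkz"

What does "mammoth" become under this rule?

Shifts by position in industry: pos 0: i→q (+8), pos 1: n→t (+6), pos 2: d→l (+8), pos 3: u→a (+6) — repeating every 2. A repeating key of period 2 is used — shifts +8, +6 over and over.
On mammoth: m+8=u, a+6=g, m+8=u, m+6=s, o+8=w, t+6=z, h+8=p.

uguswzp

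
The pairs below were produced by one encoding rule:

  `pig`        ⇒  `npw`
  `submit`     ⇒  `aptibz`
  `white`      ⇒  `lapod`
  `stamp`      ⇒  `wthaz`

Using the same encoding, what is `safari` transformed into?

pyhmhz

The word is reversed, then every letter is shifted forward by 7.
Applying it to safari: reverse → irafas; then shift: i+7=p, r+7=y, a+7=h, f+7=m, a+7=h, s+7=z.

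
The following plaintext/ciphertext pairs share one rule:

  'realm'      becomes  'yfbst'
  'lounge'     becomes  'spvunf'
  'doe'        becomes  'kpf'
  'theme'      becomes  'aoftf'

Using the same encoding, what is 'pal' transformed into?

wbs

The shift depends on letter class: consonant r→y is +7, but vowel e→f is +1. Vowels shift forward by 1 and consonants shift forward by 7.
On pal: p(cons)+7=w, a(vowel)+1=b, l(cons)+7=s.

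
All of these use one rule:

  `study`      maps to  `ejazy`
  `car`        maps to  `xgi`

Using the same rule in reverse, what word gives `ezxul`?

forty

The output letters match the input read backwards, each shifted +6: study reversed is yduts. Two steps: reverse the string, then apply a Caesar shift of +6.
Undoing it on ezxul: shift back: e−6=y, z−6=t, x−6=r, u−6=o, l−6=f → ytrof; then reverse → forty.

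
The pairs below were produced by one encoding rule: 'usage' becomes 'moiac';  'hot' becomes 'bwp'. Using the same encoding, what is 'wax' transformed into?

The output letters match the input read backwards, each shifted +8: usage reversed is egasu. Two steps: reverse the string, then apply a Caesar shift of +8.
Applying it to wax: reverse → xaw; then shift: x+8=f, a+8=i, w+8=e.

fie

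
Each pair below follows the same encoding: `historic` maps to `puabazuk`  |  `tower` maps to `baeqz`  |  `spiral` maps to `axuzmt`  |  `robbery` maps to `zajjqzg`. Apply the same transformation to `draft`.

lzmnb

The shift depends on letter class: consonant h→p is +8, but vowel i→u is +12. The rule splits by letter class: vowels +12, consonants +8.
On draft: d(cons)+8=l, r(cons)+8=z, a(vowel)+12=m, f(cons)+8=n, t(cons)+8=b.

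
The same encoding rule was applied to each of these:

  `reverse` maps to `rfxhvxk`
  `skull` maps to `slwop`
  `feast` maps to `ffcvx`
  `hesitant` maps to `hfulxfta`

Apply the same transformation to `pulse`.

In reverse: r→r is +0, e→f is +1, v→x is +2, e→h is +3 — the shift increases by 1 each position. The shift increases by 1 at each position, starting from +0: 0, 1, 2, ….
Applying it to pulse: p+0=p, u+1=v, l+2=n, s+3=v, e+4=i.

pvnvi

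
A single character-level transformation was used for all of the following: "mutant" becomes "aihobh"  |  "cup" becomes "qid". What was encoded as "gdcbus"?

sponge

Compare letters: m→a is +14, u→i is +14, t→h is +14 — a constant shift. Each letter is shifted forward by 14 in the alphabet (a Caesar shift of +14).
Reversing it on gdcbus: g−14=s, d−14=p, c−14=o, b−14=n, u−14=g, s−14=e.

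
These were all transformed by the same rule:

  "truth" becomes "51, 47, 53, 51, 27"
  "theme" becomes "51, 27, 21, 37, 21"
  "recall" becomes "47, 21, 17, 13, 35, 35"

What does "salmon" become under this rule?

Each letter becomes 2×(its alphabet position, a=1..z=26) + 11.
For salmon: s=19→49, a=1→13, l=12→35, m=13→37, o=15→41, n=14→39.

49, 13, 35, 37, 41, 39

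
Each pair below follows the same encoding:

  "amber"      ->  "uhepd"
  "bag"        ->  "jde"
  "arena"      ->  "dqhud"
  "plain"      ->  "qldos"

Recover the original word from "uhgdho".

The word is reversed, then every letter is shifted forward by 3.
Undoing it on uhgdho: shift back: u−3=r, h−3=e, g−3=d, d−3=a, h−3=e, o−3=l → redael; then reverse → leader.

leader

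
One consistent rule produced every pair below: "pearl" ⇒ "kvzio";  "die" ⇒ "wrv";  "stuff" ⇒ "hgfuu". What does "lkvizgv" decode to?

Each letter is replaced by its mirror in the alphabet: a↔z, b↔y, c↔x, and so on (the Atbash cipher).
Undoing it on lkvizgv: l↔o, k↔p, v↔e, i↔r, z↔a, g↔t, v↔e.

operate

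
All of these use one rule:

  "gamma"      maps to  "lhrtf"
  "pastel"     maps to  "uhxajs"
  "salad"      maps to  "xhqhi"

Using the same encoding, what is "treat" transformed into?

A repeating key of period 2 is used — shifts +5, +7 over and over.
On treat: t+5=y, r+7=y, e+5=j, a+7=h, t+5=y.

yyjhy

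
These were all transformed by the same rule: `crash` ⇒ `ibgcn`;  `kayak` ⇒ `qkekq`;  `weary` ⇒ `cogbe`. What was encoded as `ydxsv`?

strip

A repeating key of period 2 is used — shifts +6, +10 over and over.
Reversing it on ydxsv: y−6=s, d−10=t, x−6=r, s−10=i, v−6=p.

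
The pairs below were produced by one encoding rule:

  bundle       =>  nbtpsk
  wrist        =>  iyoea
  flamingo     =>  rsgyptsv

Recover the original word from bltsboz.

Shifts by position in bundle: pos 0: b→n (+12), pos 1: u→b (+7), pos 2: n→t (+6), pos 3: d→p (+12), pos 4: l→s (+7), pos 5: e→k (+6) — repeating every 3. The shifts repeat in a cycle of length 3: positions 0,1,… shift by +12, +7, +6, then the pattern repeats.
Decoding bltsboz: b−12=p, l−7=e, t−6=n, s−12=g, b−7=u, o−6=i, z−12=n.

penguin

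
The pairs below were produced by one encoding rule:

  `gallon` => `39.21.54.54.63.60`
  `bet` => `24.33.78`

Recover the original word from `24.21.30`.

The formula is n = 3×(alphabet index, a=1) + 18.
Undoing it on 24.21.30: 24→(24−18)÷3=2=b, 21→(21−18)÷3=1=a, 30→(30−18)÷3=4=d.

bad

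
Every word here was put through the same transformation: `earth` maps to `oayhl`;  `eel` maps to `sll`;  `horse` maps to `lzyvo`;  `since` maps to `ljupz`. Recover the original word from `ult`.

men

Read the word backwards and shift each letter +7.
Decoding ult: shift back: u−7=n, l−7=e, t−7=m → nem; then reverse → men.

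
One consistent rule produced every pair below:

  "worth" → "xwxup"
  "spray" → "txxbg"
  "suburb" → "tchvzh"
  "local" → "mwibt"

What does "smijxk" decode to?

Shifts by position in worth: pos 0: w→x (+1), pos 1: o→w (+8), pos 2: r→x (+6), pos 3: t→u (+1), pos 4: h→p (+8) — repeating every 3. It's a Vigenère-style cipher with numeric key [1,8,6]: position i shifts by key[i mod 3].
Reversing it on smijxk: s−1=r, m−8=e, i−6=c, j−1=i, x−8=p, k−6=e.

recipe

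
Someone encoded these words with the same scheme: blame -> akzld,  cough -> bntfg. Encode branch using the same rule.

aqzmbg

Compare letters: b→a is +25, l→k is +25, a→z is +25 — a constant shift. Every letter moves 25 places later in the alphabet, wrapping around z→a.
On branch: b+25=a, r+25=q, a+25=z, n+25=m, c+25=b, h+25=g.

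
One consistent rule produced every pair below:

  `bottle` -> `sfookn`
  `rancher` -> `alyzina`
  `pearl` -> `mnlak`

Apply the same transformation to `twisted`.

Each letter's alphabet position (a=0..z=25) is mapped through 7·x+11 mod 26 — an affine cipher.
For twisted: t(19)→7·19+11≡14=o; w(22)→7·22+11≡9=j; i(8)→7·8+11≡15=p; s(18)→7·18+11≡7=h; t(19)→7·19+11≡14=o; e(4)→7·4+11≡13=n; d(3)→7·3+11≡6=g (all mod 26).

ojphong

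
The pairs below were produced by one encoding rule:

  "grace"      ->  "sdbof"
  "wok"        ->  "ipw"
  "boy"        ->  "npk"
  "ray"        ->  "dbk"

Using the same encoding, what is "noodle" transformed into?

zpppxf

The shift depends on letter class: consonant g→s is +12, but vowel a→b is +1. Two shifts are in play — +1 for a/e/i/o/u, +12 for every other letter.
For noodle: n(cons)+12=z, o(vowel)+1=p, o(vowel)+1=p, d(cons)+12=p, l(cons)+12=x, e(vowel)+1=f.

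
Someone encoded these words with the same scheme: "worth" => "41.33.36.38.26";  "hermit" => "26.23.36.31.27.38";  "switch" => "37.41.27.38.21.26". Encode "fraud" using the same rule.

w is letter #23 and maps to 41: an offset of 18. The number is (letter's place in the alphabet, a=1) + 18.
Applying it to fraud: f=6→24, r=18→36, a=1→19, u=21→39, d=4→22.

24.36.19.39.22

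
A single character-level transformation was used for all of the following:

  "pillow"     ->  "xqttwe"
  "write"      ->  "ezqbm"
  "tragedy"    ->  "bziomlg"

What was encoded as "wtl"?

Compare letters: p→x is +8, i→q is +8, l→t is +8 — a constant shift. It's a constant shift of +8 (ROT8).
Decoding wtl: w−8=o, t−8=l, l−8=d.

old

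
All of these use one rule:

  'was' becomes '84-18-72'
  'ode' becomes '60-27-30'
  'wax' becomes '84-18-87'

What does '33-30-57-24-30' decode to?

With a=1..z=26, the number is 3·pos + 15.
Decoding 33-30-57-24-30: 33→(33−15)÷3=6=f, 30→(30−15)÷3=5=e, 57→(57−15)÷3=14=n, 24→(24−15)÷3=3=c, 30→(30−15)÷3=5=e.

fence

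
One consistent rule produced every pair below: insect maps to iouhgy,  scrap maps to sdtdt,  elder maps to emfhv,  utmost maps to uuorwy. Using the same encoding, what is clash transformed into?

cmcvl

In insect: i→i is +0, n→o is +1, s→u is +2, e→h is +3 — the shift increases by 1 each position. Letter i (0-indexed) is shifted by i+0, so successive shifts are 0, 1, 2, ….
On clash: c+0=c, l+1=m, a+2=c, s+3=v, h+4=l.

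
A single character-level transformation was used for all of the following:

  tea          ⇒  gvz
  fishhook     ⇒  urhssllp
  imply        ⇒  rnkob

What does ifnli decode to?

rumor

Each pair mirrors across the alphabet (t↔g, e↔v, a↔z): positions sum to 25. Each letter is replaced by its mirror in the alphabet: a↔z, b↔y, c↔x, and so on (the Atbash cipher).
Reversing it on ifnli: i↔r, f↔u, n↔m, l↔o, i↔r.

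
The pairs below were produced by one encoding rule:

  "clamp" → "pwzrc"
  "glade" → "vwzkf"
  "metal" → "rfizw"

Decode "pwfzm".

clean

c(2)→p(15) and l(11)→w(22) fit y≡21x+25 (mod 26); the inverse of 21 mod 26 is 5. Each letter's alphabet position (a=0..z=25) is mapped through 21·x+25 mod 26 — an affine cipher.
Decoding pwfzm: p(15)→5·(15−25)≡2=c; w(22)→5·(22−25)≡11=l; f(5)→5·(5−25)≡4=e; z(25)→5·(25−25)≡0=a; m(12)→5·(12−25)≡13=n (all mod 26).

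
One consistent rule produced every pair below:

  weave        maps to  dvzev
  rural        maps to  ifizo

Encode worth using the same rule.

Each pair mirrors across the alphabet (w↔d, e↔v, a↔z): positions sum to 25. This is the alphabet-reversal cipher (Atbash): a becomes z, b becomes y, etc.
For worth: w↔d, o↔l, r↔i, t↔g, h↔s.

dligs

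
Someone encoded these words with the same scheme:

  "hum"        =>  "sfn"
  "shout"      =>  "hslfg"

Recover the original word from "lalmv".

ozone

Letters are reflected about the middle of the alphabet (position → 25−position): Atbash.
Undoing it on lalmv: l↔o, a↔z, l↔o, m↔n, v↔e.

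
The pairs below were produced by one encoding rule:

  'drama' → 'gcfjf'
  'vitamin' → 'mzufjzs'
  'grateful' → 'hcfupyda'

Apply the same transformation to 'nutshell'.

sdulqpaa

d(3)→g(6) and r(17)→c(2) fit y≡9x+5 (mod 26); the inverse of 9 mod 26 is 3. Each letter's alphabet position (a=0..z=25) is mapped through 9·x+5 mod 26 — an affine cipher.
On nutshell: n(13)→9·13+5≡18=s; u(20)→9·20+5≡3=d; t(19)→9·19+5≡20=u; s(18)→9·18+5≡11=l; h(7)→9·7+5≡16=q; e(4)→9·4+5≡15=p; l(11)→9·11+5≡0=a; l(11)→9·11+5≡0=a (all mod 26).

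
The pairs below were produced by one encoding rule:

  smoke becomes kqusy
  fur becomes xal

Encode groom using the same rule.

The output letters match the input read backwards, each shifted +6: smoke reversed is ekoms. Read the word backwards and shift each letter +6.
Applying it to groom: reverse → moorg; then shift: m+6=s, o+6=u, o+6=u, r+6=x, g+6=m.

suuxm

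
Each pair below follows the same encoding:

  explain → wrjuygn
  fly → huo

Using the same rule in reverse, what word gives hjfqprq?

The output letters match the input read backwards, each shifted +9: explain reversed is nialpxe. Read the word backwards and shift each letter +9.
Reversing it on hjfqprq: shift back: h−9=y, j−9=a, f−9=w, q−9=h, p−9=g, r−9=i, q−9=h → yawhgih; then reverse → highway.

highway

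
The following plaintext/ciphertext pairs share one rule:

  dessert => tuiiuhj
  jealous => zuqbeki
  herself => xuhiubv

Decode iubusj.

select

This is a Caesar cipher with shift 16.
Decoding iubusj: i−16=s, u−16=e, b−16=l, u−16=e, s−16=c, j−16=t.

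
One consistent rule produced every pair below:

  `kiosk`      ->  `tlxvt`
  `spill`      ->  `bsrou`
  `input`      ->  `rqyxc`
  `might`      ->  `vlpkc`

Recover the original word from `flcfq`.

witch

Shifts by position in kiosk: pos 0: k→t (+9), pos 1: i→l (+3), pos 2: o→x (+9), pos 3: s→v (+3) — repeating every 2. The shifts repeat in a cycle of length 2: positions 0,1,… shift by +9, +3, then the pattern repeats.
Decoding flcfq: f−9=w, l−3=i, c−9=t, f−3=c, q−9=h.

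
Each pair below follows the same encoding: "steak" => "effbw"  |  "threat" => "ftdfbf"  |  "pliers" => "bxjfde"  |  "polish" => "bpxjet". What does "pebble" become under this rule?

bfnnxf

The rule splits by letter class: vowels +1, consonants +12.
For pebble: p(cons)+12=b, e(vowel)+1=f, b(cons)+12=n, b(cons)+12=n, l(cons)+12=x, e(vowel)+1=f.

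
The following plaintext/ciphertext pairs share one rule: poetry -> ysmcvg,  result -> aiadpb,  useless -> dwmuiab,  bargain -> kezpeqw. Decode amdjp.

rival

Shifts by position in poetry: pos 0: p→y (+9), pos 1: o→s (+4), pos 2: e→m (+8), pos 3: t→c (+9), pos 4: r→v (+4), pos 5: y→g (+8) — repeating every 3. The shifts repeat in a cycle of length 3: positions 0,1,… shift by +9, +4, +8, then the pattern repeats.
Undoing it on amdjp: a−9=r, m−4=i, d−8=v, j−9=a, p−4=l.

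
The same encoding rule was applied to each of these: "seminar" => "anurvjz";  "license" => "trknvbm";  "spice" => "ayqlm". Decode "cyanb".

upset

Shifts by position in seminar: pos 0: s→a (+8), pos 1: e→n (+9), pos 2: m→u (+8), pos 3: i→r (+9) — repeating every 2. A repeating key of period 2 is used — shifts +8, +9 over and over.
Reversing it on cyanb: c−8=u, y−9=p, a−8=s, n−9=e, b−8=t.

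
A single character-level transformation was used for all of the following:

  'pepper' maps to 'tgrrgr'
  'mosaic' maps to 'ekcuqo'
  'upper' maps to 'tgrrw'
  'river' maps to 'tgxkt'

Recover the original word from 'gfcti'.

The word is reversed, then every letter is shifted forward by 2.
Decoding gfcti: shift back: g−2=e, f−2=d, c−2=a, t−2=r, i−2=g → edarg; then reverse → grade.

grade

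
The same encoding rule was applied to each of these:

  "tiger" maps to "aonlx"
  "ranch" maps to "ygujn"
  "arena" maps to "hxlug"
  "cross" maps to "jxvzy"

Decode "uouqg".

ninja

Shifts by position in tiger: pos 0: t→a (+7), pos 1: i→o (+6), pos 2: g→n (+7), pos 3: e→l (+7), pos 4: r→x (+6) — repeating every 3. It's a Vigenère-style cipher with numeric key [7,6,7]: position i shifts by key[i mod 3].
Reversing it on uouqg: u−7=n, o−6=i, u−7=n, q−7=j, g−6=a.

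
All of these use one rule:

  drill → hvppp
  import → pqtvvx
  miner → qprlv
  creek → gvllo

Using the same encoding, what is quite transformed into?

The shift depends on letter class: consonant d→h is +4, but vowel i→p is +7. The rule splits by letter class: vowels +7, consonants +4.
For quite: q(cons)+4=u, u(vowel)+7=b, i(vowel)+7=p, t(cons)+4=x, e(vowel)+7=l.

ubpxl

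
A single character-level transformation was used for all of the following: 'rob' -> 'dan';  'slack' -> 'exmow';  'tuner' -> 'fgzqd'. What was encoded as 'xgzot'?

Compare letters: r→d is +12, o→a is +12, b→n is +12 — a constant shift. This is a Caesar cipher with shift 12.
Undoing it on xgzot: x−12=l, g−12=u, z−12=n, o−12=c, t−12=h.

lunch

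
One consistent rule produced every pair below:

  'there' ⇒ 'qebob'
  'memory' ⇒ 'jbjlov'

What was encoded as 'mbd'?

peg

Compare letters: t→q is +23, h→e is +23, e→b is +23 — a constant shift. It's a constant shift of +23 (ROT23).
Decoding mbd: m−23=p, b−23=e, d−23=g.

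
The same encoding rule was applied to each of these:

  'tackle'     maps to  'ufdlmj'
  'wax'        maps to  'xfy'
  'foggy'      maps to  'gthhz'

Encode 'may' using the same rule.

nfz

The shift depends on letter class: consonant t→u is +1, but vowel a→f is +5. The rule splits by letter class: vowels +5, consonants +1.
For may: m(cons)+1=n, a(vowel)+5=f, y(cons)+1=z.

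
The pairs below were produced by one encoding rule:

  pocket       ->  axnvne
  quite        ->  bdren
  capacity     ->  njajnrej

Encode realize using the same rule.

cnjwrkn

The shift depends on letter class: consonant p→a is +11, but vowel o→x is +9. Two shifts are in play — +9 for a/e/i/o/u, +11 for every other letter.
For realize: r(cons)+11=c, e(vowel)+9=n, a(vowel)+9=j, l(cons)+11=w, i(vowel)+9=r, z(cons)+11=k, e(vowel)+9=n.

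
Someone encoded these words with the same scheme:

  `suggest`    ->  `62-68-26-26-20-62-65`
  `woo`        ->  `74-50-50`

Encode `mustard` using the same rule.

s(#19)→62 and u(#21)→68: differences scale by 3, so n = 3·pos + 5. Each letter becomes 3×(its alphabet position, a=1..z=26) + 5.
On mustard: m=13→44, u=21→68, s=19→62, t=20→65, a=1→8, r=18→59, d=4→17.

44-68-62-65-8-59-17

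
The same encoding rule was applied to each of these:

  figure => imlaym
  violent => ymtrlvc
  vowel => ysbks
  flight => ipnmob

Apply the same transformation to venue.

In figure: f→i is +3, i→m is +4, g→l is +5, u→a is +6 — the shift increases by 1 each position. Each letter shifts forward by (position + 3), i.e. 3, 4, 5, … — the shift grows by one for each successive letter.
Applying it to venue: v+3=y, e+4=i, n+5=s, u+6=a, e+7=l.

yisal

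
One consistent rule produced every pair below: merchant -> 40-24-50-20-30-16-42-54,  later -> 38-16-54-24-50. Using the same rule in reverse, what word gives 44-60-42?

own

m(#13)→40 and e(#5)→24: differences scale by 2, so n = 2·pos + 14. With a=1..z=26, the number is 2·pos + 14.
Undoing it on 44-60-42: 44→(44−14)÷2=15=o, 60→(60−14)÷2=23=w, 42→(42−14)÷2=14=n.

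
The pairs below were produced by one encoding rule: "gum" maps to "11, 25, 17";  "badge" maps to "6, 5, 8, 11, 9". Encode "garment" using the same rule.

The number is (letter's place in the alphabet, a=1) + 4.
For garment: g=7→11, a=1→5, r=18→22, m=13→17, e=5→9, n=14→18, t=20→24.

11, 5, 22, 17, 9, 18, 24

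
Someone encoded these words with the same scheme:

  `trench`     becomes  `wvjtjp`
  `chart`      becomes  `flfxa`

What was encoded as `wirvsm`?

In trench: t→w is +3, r→v is +4, e→j is +5, n→t is +6 — the shift increases by 1 each position. The shift increases by 1 at each position, starting from +3: 3, 4, 5, ….
Undoing it on wirvsm: w−3=t, i−4=e, r−5=m, v−6=p, s−7=l, m−8=e.

temple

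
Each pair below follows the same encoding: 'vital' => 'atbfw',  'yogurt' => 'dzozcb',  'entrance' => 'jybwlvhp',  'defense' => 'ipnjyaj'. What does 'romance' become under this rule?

wzufykj

Shifts by position in vital: pos 0: v→a (+5), pos 1: i→t (+11), pos 2: t→b (+8), pos 3: a→f (+5), pos 4: l→w (+11) — repeating every 3. The shifts repeat in a cycle of length 3: positions 0,1,… shift by +5, +11, +8, then the pattern repeats.
Applying it to romance: r+5=w, o+11=z, m+8=u, a+5=f, n+11=y, c+8=k, e+5=j.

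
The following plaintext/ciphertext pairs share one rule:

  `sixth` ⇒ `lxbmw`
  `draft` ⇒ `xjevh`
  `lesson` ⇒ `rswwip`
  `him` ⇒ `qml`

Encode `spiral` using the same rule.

The output letters match the input read backwards, each shifted +4: sixth reversed is htxis. Two steps: reverse the string, then apply a Caesar shift of +4.
On spiral: reverse → larips; then shift: l+4=p, a+4=e, r+4=v, i+4=m, p+4=t, s+4=w.

pevmtw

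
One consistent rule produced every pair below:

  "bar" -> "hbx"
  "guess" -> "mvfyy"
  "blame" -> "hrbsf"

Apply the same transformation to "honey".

nptfe

Two shifts are in play — +1 for a/e/i/o/u, +6 for every other letter.
Applying it to honey: h(cons)+6=n, o(vowel)+1=p, n(cons)+6=t, e(vowel)+1=f, y(cons)+6=e.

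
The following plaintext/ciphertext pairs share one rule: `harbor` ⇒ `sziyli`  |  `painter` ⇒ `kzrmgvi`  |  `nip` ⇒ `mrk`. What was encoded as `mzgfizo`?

natural

This is the alphabet-reversal cipher (Atbash): a becomes z, b becomes y, etc.
Reversing it on mzgfizo: m↔n, z↔a, g↔t, f↔u, i↔r, z↔a, o↔l.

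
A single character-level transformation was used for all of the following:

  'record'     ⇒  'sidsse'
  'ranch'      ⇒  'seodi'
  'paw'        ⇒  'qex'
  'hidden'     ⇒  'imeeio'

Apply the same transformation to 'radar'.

seees

The shift depends on letter class: consonant r→s is +1, but vowel e→i is +4. The rule splits by letter class: vowels +4, consonants +1.
On radar: r(cons)+1=s, a(vowel)+4=e, d(cons)+1=e, a(vowel)+4=e, r(cons)+1=s.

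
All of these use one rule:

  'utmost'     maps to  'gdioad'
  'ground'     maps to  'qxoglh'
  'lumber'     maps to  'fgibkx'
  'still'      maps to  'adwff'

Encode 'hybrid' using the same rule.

Each letter's alphabet position (a=0..z=25) is mapped through 3·x+24 mod 26 — an affine cipher.
On hybrid: h(7)→3·7+24≡19=t; y(24)→3·24+24≡18=s; b(1)→3·1+24≡1=b; r(17)→3·17+24≡23=x; i(8)→3·8+24≡22=w; d(3)→3·3+24≡7=h (all mod 26).

tsbxwh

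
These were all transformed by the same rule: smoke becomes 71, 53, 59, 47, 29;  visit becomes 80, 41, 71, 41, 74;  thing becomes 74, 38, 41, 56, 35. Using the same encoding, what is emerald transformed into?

s(#19)→71 and m(#13)→53: differences scale by 3, so n = 3·pos + 14. The formula is n = 3×(alphabet index, a=1) + 14.
For emerald: e=5→29, m=13→53, e=5→29, r=18→68, a=1→17, l=12→50, d=4→26.

29, 53, 29, 68, 17, 50, 26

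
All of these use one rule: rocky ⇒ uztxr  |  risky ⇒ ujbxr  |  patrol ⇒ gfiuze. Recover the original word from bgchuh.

sphere

r(17)→u(20) and o(14)→z(25) fit y≡7x+5 (mod 26); the inverse of 7 mod 26 is 15. This is an affine cipher: with a=0,…,z=25, each position x becomes (7x+5) mod 26.
Decoding bgchuh: b(1)→15·(1−5)≡18=s; g(6)→15·(6−5)≡15=p; c(2)→15·(2−5)≡7=h; h(7)→15·(7−5)≡4=e; u(20)→15·(20−5)≡17=r; h(7)→15·(7−5)≡4=e (all mod 26).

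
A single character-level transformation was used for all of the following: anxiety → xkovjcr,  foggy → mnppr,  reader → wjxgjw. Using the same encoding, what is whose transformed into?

lsnzj

a(0)→x(23) and n(13)→k(10) fit y≡3x+23 (mod 26); the inverse of 3 mod 26 is 9. Treating letters as 0–25, the rule is x ↦ 3x + 23 (mod 26).
For whose: w(22)→3·22+23≡11=l; h(7)→3·7+23≡18=s; o(14)→3·14+23≡13=n; s(18)→3·18+23≡25=z; e(4)→3·4+23≡9=j (all mod 26).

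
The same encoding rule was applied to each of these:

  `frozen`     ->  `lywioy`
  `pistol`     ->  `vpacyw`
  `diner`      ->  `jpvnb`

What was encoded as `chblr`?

Letter i (0-indexed) is shifted by i+6, so successive shifts are 6, 7, 8, ….
Decoding chblr: c−6=w, h−7=a, b−8=t, l−9=c, r−10=h.

watch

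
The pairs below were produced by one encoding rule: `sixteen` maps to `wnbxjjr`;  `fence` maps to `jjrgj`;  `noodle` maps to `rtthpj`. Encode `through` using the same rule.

The shift depends on letter class: consonant s→w is +4, but vowel i→n is +5. Two shifts are in play — +5 for a/e/i/o/u, +4 for every other letter.
For through: t(cons)+4=x, h(cons)+4=l, r(cons)+4=v, o(vowel)+5=t, u(vowel)+5=z, g(cons)+4=k, h(cons)+4=l.

xlvtzkl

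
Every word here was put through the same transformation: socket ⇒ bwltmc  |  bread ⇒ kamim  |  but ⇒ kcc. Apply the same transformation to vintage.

Two shifts are in play — +8 for a/e/i/o/u, +9 for every other letter.
On vintage: v(cons)+9=e, i(vowel)+8=q, n(cons)+9=w, t(cons)+9=c, a(vowel)+8=i, g(cons)+9=p, e(vowel)+8=m.

eqwcipm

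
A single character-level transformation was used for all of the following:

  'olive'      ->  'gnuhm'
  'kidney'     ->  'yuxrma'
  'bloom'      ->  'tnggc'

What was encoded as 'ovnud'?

o(14)→g(6) and l(11)→n(13) fit y≡15x+4 (mod 26); the inverse of 15 mod 26 is 7. Each letter's alphabet position (a=0..z=25) is mapped through 15·x+4 mod 26 — an affine cipher.
Decoding ovnud: o(14)→7·(14−4)≡18=s; v(21)→7·(21−4)≡15=p; n(13)→7·(13−4)≡11=l; u(20)→7·(20−4)≡8=i; d(3)→7·(3−4)≡19=t (all mod 26).

split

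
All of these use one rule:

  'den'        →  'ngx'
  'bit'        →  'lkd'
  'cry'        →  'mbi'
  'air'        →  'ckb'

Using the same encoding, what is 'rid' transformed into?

bkn

Two shifts are in play — +2 for a/e/i/o/u, +10 for every other letter.
Applying it to rid: r(cons)+10=b, i(vowel)+2=k, d(cons)+10=n.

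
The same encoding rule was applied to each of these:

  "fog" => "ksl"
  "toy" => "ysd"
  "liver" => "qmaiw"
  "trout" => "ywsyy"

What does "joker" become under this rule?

The shift depends on letter class: consonant f→k is +5, but vowel o→s is +4. Two shifts are in play — +4 for a/e/i/o/u, +5 for every other letter.
On joker: j(cons)+5=o, o(vowel)+4=s, k(cons)+5=p, e(vowel)+4=i, r(cons)+5=w.

ospiw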